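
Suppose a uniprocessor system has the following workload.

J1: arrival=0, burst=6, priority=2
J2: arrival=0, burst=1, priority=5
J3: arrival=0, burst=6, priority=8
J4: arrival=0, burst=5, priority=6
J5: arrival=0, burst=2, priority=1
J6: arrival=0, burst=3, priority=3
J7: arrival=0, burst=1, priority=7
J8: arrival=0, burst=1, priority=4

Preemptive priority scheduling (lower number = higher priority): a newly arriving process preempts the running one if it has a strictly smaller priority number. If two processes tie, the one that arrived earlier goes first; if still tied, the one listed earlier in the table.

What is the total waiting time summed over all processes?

Schedule: | J5 0-2 | J1 2-8 | J6 8-11 | J8 11-12 | J2 12-13 | J4 13-18 | J7 18-19 | J3 19-25 |
Completion: J1=8  J2=13  J3=25  J4=18  J5=2  J6=11  J7=19  J8=12
Turnaround (C−A): J1=8  J2=13  J3=25  J4=18  J5=2  J6=11  J7=19  J8=12
Waiting = turnaround − burst: J1=2, J2=12, J3=19, J4=13, J5=0, J6=8, J7=18, J8=11
Total waiting = 2 + 12 + 19 + 13 + 0 + 8 + 18 + 11 = 83

83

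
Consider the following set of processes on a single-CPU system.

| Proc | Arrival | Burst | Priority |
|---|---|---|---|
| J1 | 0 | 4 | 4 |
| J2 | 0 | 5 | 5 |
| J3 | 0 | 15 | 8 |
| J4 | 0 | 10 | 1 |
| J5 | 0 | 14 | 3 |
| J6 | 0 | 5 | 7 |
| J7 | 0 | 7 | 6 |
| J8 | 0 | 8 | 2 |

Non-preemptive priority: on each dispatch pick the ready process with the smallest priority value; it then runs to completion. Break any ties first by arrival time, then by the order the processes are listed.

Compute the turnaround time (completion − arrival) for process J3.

68

Schedule: | J4 0-10 | J8 10-18 | J5 18-32 | J1 32-36 | J2 36-41 | J7 41-48 | J6 48-53 | J3 53-68 |
Completion: J1=36  J2=41  J3=68  J4=10  J5=32  J6=53  J7=48  J8=18
Turnaround(J3) = completion − arrival = 68 − 0 = 68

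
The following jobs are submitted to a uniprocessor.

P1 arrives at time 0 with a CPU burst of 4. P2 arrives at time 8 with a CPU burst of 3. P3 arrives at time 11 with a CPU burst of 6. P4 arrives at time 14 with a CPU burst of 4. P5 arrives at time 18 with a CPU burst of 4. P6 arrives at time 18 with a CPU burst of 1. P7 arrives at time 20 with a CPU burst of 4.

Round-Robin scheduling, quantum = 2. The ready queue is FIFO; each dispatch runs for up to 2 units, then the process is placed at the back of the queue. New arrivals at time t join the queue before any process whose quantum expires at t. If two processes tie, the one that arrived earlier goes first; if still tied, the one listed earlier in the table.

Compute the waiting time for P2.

Timeline: | P1 0-4 | idle 4-8 | P2 8-11 | P3 11-15 | P4 15-17 | P3 17-19 | P4 19-21 | P5 21-23 | P6 23-24 | P7 24-26 | P5 26-28 | P7 28-30 |
Completion: P1=4  P2=11  P3=19  P4=21  P5=28  P6=24  P7=30
Turnaround (C−A): P1=4  P2=3  P3=8  P4=7  P5=10  P6=6  P7=10
Waiting(P2) = turnaround − burst = 3 − 3 = 0

0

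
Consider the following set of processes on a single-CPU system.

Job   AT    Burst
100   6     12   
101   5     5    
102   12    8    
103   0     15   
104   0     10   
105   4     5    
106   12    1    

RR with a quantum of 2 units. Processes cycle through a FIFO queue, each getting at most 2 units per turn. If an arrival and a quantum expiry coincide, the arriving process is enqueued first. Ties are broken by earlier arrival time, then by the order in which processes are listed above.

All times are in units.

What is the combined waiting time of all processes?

194

Timeline: | 103 0-2 | 104 2-4 | 103 4-6 | 105 6-8 | 104 8-10 | 101 10-12 | 100 12-14 | 103 14-16 | 105 16-18 | 104 18-20 | 102 20-22 | 106 22-23 | 101 23-25 | 100 25-27 | 103 27-29 | 105 29-30 | 104 30-32 | 102 32-34 | 101 34-35 | 100 35-37 | 103 37-39 | 104 39-41 | 102 41-43 | 100 43-45 | 103 45-47 | 102 47-49 | 100 49-51 | 103 51-53 | 100 53-55 | 103 55-56 |
Completion: 100=55  101=35  102=49  103=56  104=41  105=30  106=23
Turnaround (C−A): 100=49  101=30  102=37  103=56  104=41  105=26  106=11
Waiting = turnaround − burst: 100=37, 101=25, 102=29, 103=41, 104=31, 105=21, 106=10
Total waiting = 37 + 25 + 29 + 41 + 31 + 21 + 10 = 194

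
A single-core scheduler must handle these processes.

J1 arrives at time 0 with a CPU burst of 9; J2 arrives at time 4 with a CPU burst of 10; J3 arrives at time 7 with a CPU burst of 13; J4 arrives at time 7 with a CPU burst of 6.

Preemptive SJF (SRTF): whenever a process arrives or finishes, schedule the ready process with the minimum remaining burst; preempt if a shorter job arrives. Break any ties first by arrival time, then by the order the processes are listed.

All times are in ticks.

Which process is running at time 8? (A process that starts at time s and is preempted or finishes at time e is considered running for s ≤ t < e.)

J1

Gantt: | J1 0-9 | J4 9-15 | J2 15-25 | J3 25-38 |
Completion: J1=9  J2=25  J3=38  J4=15
Turnaround (C−A): J1=9  J2=21  J3=31  J4=8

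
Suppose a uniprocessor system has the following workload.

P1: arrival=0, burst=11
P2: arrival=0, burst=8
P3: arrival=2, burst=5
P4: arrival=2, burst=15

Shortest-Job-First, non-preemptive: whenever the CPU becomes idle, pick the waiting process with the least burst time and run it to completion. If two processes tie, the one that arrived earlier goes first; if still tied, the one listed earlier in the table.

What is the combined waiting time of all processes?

Gantt: | P2 0-8 | P3 8-13 | P1 13-24 | P4 24-39 |
Completion: P1=24  P2=8  P3=13  P4=39
Turnaround (C−A): P1=24  P2=8  P3=11  P4=37
Waiting = turnaround − burst: P1=13, P2=0, P3=6, P4=22
Total waiting = 13 + 0 + 6 + 22 = 41

41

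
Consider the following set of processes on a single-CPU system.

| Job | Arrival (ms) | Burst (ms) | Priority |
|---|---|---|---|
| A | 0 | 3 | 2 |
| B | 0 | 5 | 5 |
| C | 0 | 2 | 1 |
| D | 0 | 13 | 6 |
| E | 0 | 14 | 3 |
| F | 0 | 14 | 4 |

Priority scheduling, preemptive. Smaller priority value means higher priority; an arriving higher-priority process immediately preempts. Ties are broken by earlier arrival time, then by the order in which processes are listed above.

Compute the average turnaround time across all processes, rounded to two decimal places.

Gantt: | C 0-2 | A 2-5 | E 5-19 | F 19-33 | B 33-38 | D 38-51 |
Completion: A=5  B=38  C=2  D=51  E=19  F=33
Turnaround (C−A): A=5  B=38  C=2  D=51  E=19  F=33
Turnaround times: A=5, B=38, C=2, D=51, E=19, F=33
Average turnaround = (5+38+2+51+19+33) / 6 = 148/6 = 24.67

24.67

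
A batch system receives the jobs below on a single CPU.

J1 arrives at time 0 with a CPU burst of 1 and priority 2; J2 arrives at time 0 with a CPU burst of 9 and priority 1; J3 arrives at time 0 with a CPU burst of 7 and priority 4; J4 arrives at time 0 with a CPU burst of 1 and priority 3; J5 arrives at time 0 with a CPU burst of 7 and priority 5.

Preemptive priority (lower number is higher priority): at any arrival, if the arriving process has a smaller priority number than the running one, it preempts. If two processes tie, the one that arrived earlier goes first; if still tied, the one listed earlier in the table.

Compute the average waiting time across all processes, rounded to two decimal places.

Schedule: | J2 0-9 | J1 9-10 | J4 10-11 | J3 11-18 | J5 18-25 |
Completion: J1=10  J2=9  J3=18  J4=11  J5=25
Waiting times: J1=9, J2=0, J3=11, J4=10, J5=18
Average waiting = (9+0+11+10+18) / 5 = 48/5 = 9.60

9.60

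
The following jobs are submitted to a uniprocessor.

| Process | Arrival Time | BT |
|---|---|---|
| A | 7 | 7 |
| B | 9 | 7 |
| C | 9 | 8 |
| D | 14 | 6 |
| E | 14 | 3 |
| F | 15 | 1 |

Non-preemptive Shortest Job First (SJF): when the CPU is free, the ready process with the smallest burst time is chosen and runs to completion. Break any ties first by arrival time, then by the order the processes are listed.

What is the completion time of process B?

Timeline: | idle 0-7 | A 7-14 | E 14-17 | F 17-18 | D 18-24 | B 24-31 | C 31-39 |
Completion: A=14  B=31  C=39  D=24  E=17  F=18
Turnaround (C−A): A=7  B=22  C=30  D=10  E=3  F=3

31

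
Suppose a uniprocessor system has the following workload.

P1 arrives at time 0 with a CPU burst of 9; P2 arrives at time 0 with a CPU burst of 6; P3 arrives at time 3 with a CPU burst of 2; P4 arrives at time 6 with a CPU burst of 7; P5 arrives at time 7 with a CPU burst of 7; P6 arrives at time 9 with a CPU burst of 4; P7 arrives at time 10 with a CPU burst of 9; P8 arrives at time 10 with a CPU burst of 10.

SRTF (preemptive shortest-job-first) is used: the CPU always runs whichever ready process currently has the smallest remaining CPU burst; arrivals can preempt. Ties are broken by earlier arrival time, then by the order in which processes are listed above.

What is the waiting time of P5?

12

Timeline: | P2 0-3 | P3 3-5 | P2 5-8 | P4 8-9 | P6 9-13 | P4 13-19 | P5 19-26 | P1 26-35 | P7 35-44 | P8 44-54 |
Completion: P1=35  P2=8  P3=5  P4=19  P5=26  P6=13  P7=44  P8=54
Turnaround (C−A): P1=35  P2=8  P3=2  P4=13  P5=19  P6=4  P7=34  P8=44
Waiting(P5) = turnaround − burst = 19 − 7 = 12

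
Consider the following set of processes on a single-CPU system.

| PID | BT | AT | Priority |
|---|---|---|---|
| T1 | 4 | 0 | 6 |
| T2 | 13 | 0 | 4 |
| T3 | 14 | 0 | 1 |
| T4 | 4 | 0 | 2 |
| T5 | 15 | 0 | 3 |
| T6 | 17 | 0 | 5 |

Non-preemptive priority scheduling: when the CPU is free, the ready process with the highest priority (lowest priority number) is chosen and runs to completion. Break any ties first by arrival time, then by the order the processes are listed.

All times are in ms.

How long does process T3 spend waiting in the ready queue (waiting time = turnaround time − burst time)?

0

Schedule: | T3 0-14 | T4 14-18 | T5 18-33 | T2 33-46 | T6 46-63 | T1 63-67 |
Completion: T1=67  T2=46  T3=14  T4=18  T5=33  T6=63
Turnaround (C−A): T1=67  T2=46  T3=14  T4=18  T5=33  T6=63
Waiting(T3) = turnaround − burst = 14 − 14 = 0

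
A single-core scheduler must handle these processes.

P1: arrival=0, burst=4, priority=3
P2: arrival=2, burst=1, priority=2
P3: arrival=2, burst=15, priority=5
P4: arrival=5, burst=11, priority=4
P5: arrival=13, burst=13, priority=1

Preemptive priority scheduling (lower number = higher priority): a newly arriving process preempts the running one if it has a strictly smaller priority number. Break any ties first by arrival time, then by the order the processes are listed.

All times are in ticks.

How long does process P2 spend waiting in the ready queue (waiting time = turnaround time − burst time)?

Gantt: | P1 0-2 | P2 2-3 | P1 3-5 | P4 5-13 | P5 13-26 | P4 26-29 | P3 29-44 |
Completion: P1=5  P2=3  P3=44  P4=29  P5=26
Waiting(P2) = turnaround − burst = 1 − 1 = 0

0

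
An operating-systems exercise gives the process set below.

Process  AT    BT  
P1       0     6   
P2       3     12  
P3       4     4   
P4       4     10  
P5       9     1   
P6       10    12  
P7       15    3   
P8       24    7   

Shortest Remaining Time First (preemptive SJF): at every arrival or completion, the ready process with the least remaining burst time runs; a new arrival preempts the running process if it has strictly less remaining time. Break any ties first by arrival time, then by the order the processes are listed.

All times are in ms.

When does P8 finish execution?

31

Schedule: | P1 0-6 | P3 6-10 | P5 10-11 | P4 11-15 | P7 15-18 | P4 18-24 | P8 24-31 | P2 31-43 | P6 43-55 |
Completion: P1=6  P2=43  P3=10  P4=24  P5=11  P6=55  P7=18  P8=31
Turnaround (C−A): P1=6  P2=40  P3=6  P4=20  P5=2  P6=45  P7=3  P8=7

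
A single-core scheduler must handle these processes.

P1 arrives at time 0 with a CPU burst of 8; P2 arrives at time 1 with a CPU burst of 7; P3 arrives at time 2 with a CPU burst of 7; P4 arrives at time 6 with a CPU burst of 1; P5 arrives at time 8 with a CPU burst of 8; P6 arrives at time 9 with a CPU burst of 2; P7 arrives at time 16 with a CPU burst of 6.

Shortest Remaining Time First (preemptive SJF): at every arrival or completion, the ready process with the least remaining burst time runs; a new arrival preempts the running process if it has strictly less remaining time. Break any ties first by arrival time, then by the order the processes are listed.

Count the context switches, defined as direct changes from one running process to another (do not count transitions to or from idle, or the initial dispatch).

7

Gantt: | P1 0-6 | P4 6-7 | P1 7-9 | P6 9-11 | P2 11-18 | P7 18-24 | P3 24-31 | P5 31-39 |
Completion: P1=9  P2=18  P3=31  P4=7  P5=39  P6=11  P7=24
Turnaround (C−A): P1=9  P2=17  P3=29  P4=1  P5=31  P6=2  P7=8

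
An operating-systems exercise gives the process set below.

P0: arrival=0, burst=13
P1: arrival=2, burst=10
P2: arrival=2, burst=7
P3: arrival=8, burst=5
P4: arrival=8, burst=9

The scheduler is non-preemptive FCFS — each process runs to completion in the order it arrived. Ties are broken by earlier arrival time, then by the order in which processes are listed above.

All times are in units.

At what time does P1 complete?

23

Timeline: | P0 0-13 | P1 13-23 | P2 23-30 | P3 30-35 | P4 35-44 |
Completion: P0=13  P1=23  P2=30  P3=35  P4=44
Turnaround (C−A): P0=13  P1=21  P2=28  P3=27  P4=36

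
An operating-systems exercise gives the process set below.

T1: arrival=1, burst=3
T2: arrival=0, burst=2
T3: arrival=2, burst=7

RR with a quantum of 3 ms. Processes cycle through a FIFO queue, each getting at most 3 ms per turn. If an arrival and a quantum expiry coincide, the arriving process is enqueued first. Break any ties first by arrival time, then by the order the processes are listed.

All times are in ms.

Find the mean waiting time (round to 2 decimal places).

Schedule: | T2 0-2 | T1 2-5 | T3 5-12 |
Completion: T1=5  T2=2  T3=12
Turnaround (C−A): T1=4  T2=2  T3=10
Waiting times: T1=1, T2=0, T3=3
Average waiting = (1+0+3) / 3 = 4/3 = 1.33

1.33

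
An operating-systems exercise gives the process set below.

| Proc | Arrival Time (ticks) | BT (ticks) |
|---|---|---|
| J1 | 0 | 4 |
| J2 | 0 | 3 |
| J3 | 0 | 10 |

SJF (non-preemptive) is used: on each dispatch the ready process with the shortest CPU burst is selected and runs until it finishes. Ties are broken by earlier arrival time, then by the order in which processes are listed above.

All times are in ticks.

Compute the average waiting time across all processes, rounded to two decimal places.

Gantt: | J2 0-3 | J1 3-7 | J3 7-17 |
Completion: J1=7  J2=3  J3=17
Turnaround (C−A): J1=7  J2=3  J3=17
Waiting times: J1=3, J2=0, J3=7
Average waiting = (3+0+7) / 3 = 10/3 = 3.33

3.33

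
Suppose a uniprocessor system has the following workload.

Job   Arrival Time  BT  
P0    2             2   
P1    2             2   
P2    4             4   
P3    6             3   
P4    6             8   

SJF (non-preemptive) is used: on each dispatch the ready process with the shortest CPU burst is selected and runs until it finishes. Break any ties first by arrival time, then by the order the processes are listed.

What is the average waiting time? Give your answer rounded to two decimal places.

Timeline: | idle 0-2 | P0 2-4 | P1 4-6 | P3 6-9 | P2 9-13 | P4 13-21 |
Completion: P0=4  P1=6  P2=13  P3=9  P4=21
Turnaround (C−A): P0=2  P1=4  P2=9  P3=3  P4=15
Waiting times: P0=0, P1=2, P2=5, P3=0, P4=7
Average waiting = (0+2+5+0+7) / 5 = 14/5 = 2.80

2.80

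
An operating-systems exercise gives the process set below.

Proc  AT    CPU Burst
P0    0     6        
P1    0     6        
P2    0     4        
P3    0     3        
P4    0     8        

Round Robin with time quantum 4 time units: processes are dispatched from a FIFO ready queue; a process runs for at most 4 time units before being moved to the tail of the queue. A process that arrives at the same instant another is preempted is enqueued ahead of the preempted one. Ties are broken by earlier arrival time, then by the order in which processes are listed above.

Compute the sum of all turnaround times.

Gantt: | P0 0-4 | P1 4-8 | P2 8-12 | P3 12-15 | P4 15-19 | P0 19-21 | P1 21-23 | P4 23-27 |
Completion: P0=21  P1=23  P2=12  P3=15  P4=27
Turnaround (C−A): P0=21  P1=23  P2=12  P3=15  P4=27
Turnaround = completion − arrival: P0=21, P1=23, P2=12, P3=15, P4=27
Total turnaround = 21 + 23 + 12 + 15 + 27 = 98

98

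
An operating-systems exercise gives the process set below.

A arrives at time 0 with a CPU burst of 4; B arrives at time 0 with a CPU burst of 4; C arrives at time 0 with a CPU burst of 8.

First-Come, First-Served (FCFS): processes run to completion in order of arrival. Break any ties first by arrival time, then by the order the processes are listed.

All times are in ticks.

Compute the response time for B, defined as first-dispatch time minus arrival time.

4

Gantt: | A 0-4 | B 4-8 | C 8-16 |
Completion: A=4  B=8  C=16
Response(B) = first start − arrival = 4 − 0 = 4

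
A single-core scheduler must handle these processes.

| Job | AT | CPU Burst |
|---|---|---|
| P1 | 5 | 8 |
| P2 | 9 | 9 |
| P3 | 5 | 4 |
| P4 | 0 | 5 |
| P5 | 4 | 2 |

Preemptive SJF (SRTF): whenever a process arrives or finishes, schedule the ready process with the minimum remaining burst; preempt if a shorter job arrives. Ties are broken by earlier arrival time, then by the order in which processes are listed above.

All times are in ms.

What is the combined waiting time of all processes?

Timeline: | P4 0-5 | P5 5-7 | P3 7-11 | P1 11-19 | P2 19-28 |
Completion: P1=19  P2=28  P3=11  P4=5  P5=7
Waiting = turnaround − burst: P1=6, P2=10, P3=2, P4=0, P5=1
Total waiting = 6 + 10 + 2 + 0 + 1 = 19

19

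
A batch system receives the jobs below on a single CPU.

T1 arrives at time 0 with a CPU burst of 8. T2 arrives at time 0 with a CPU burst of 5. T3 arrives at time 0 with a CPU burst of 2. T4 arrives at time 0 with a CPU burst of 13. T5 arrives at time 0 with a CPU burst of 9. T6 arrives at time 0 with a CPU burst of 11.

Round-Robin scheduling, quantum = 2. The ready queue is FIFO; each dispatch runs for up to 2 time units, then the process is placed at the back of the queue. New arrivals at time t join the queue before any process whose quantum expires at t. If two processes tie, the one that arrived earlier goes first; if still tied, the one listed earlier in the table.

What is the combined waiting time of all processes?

Timeline: | T1 0-2 | T2 2-4 | T3 4-6 | T4 6-8 | T5 8-10 | T6 10-12 | T1 12-14 | T2 14-16 | T4 16-18 | T5 18-20 | T6 20-22 | T1 22-24 | T2 24-25 | T4 25-27 | T5 27-29 | T6 29-31 | T1 31-33 | T4 33-35 | T5 35-37 | T6 37-39 | T4 39-41 | T5 41-42 | T6 42-44 | T4 44-46 | T6 46-47 | T4 47-48 |
Completion: T1=33  T2=25  T3=6  T4=48  T5=42  T6=47
Turnaround (C−A): T1=33  T2=25  T3=6  T4=48  T5=42  T6=47
Waiting = turnaround − burst: T1=25, T2=20, T3=4, T4=35, T5=33, T6=36
Total waiting = 25 + 20 + 4 + 35 + 33 + 36 = 153

153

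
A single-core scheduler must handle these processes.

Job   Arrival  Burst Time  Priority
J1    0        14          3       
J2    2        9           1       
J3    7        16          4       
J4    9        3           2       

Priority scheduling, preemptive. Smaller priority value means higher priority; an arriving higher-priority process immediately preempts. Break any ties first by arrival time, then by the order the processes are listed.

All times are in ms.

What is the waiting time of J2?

Schedule: | J1 0-2 | J2 2-11 | J4 11-14 | J1 14-26 | J3 26-42 |
Completion: J1=26  J2=11  J3=42  J4=14
Waiting(J2) = turnaround − burst = 9 − 9 = 0

0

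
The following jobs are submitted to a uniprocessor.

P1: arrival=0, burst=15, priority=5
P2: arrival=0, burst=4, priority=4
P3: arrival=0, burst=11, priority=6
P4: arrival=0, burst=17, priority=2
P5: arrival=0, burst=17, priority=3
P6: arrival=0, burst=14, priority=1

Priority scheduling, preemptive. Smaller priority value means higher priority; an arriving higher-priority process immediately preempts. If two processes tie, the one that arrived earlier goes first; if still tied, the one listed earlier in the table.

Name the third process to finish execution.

P5

Schedule: | P6 0-14 | P4 14-31 | P5 31-48 | P2 48-52 | P1 52-67 | P3 67-78 |
Completion: P1=67  P2=52  P3=78  P4=31  P5=48  P6=14
Turnaround (C−A): P1=67  P2=52  P3=78  P4=31  P5=48  P6=14
Finish order: P6 → P4 → P5 → P2 → P1 → P3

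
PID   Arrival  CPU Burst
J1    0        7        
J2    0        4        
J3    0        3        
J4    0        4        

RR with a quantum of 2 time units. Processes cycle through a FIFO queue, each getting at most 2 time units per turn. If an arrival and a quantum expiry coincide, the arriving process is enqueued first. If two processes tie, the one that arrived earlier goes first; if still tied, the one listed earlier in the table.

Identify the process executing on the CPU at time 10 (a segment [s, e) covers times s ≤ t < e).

J2

Timeline: | J1 0-2 | J2 2-4 | J3 4-6 | J4 6-8 | J1 8-10 | J2 10-12 | J3 12-13 | J4 13-15 | J1 15-18 |
Completion: J1=18  J2=12  J3=13  J4=15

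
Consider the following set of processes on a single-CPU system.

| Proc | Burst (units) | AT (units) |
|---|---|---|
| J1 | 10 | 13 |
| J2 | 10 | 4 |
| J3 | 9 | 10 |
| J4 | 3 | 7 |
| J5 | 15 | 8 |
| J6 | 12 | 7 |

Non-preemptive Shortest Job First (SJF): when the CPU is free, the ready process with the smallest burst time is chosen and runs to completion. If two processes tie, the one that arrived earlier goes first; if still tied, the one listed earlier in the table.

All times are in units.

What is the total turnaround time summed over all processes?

155

Timeline: | idle 0-4 | J2 4-14 | J4 14-17 | J3 17-26 | J1 26-36 | J6 36-48 | J5 48-63 |
Completion: J1=36  J2=14  J3=26  J4=17  J5=63  J6=48
Turnaround (C−A): J1=23  J2=10  J3=16  J4=10  J5=55  J6=41
Turnaround = completion − arrival: J1=23, J2=10, J3=16, J4=10, J5=55, J6=41
Total turnaround = 23 + 10 + 16 + 10 + 55 + 41 = 155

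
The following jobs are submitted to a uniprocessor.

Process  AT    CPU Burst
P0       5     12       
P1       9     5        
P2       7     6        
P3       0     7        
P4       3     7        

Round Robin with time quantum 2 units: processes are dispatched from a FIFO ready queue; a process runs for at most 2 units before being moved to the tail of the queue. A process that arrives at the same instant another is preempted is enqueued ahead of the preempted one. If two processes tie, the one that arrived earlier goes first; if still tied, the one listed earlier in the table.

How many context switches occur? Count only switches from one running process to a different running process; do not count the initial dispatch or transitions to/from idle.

Gantt: | P3 0-4 | P4 4-6 | P3 6-8 | P0 8-10 | P4 10-12 | P2 12-14 | P3 14-15 | P1 15-17 | P0 17-19 | P4 19-21 | P2 21-23 | P1 23-25 | P0 25-27 | P4 27-28 | P2 28-30 | P1 30-31 | P0 31-37 |
Completion: P0=37  P1=31  P2=30  P3=15  P4=28
Turnaround (C−A): P0=32  P1=22  P2=23  P3=15  P4=25

16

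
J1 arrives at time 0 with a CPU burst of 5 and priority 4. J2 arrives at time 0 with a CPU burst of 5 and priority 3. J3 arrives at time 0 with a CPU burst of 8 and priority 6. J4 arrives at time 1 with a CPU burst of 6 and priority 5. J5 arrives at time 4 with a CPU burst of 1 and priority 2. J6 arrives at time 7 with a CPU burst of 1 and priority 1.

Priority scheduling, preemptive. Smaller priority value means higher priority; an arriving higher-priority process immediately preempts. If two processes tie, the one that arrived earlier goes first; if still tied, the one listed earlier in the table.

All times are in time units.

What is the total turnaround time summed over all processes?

Timeline: | J2 0-4 | J5 4-5 | J2 5-6 | J1 6-7 | J6 7-8 | J1 8-12 | J4 12-18 | J3 18-26 |
Completion: J1=12  J2=6  J3=26  J4=18  J5=5  J6=8
Turnaround (C−A): J1=12  J2=6  J3=26  J4=17  J5=1  J6=1
Turnaround = completion − arrival: J1=12, J2=6, J3=26, J4=17, J5=1, J6=1
Total turnaround = 12 + 6 + 26 + 17 + 1 + 1 = 63

63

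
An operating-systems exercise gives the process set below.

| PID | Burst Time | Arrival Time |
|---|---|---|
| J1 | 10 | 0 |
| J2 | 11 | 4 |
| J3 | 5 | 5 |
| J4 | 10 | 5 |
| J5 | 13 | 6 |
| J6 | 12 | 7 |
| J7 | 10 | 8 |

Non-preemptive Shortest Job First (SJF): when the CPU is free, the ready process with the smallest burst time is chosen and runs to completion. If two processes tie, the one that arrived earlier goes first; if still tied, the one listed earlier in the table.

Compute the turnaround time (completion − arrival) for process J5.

65

Timeline: | J1 0-10 | J3 10-15 | J4 15-25 | J7 25-35 | J2 35-46 | J6 46-58 | J5 58-71 |
Completion: J1=10  J2=46  J3=15  J4=25  J5=71  J6=58  J7=35
Turnaround (C−A): J1=10  J2=42  J3=10  J4=20  J5=65  J6=51  J7=27
Turnaround(J5) = completion − arrival = 71 − 6 = 65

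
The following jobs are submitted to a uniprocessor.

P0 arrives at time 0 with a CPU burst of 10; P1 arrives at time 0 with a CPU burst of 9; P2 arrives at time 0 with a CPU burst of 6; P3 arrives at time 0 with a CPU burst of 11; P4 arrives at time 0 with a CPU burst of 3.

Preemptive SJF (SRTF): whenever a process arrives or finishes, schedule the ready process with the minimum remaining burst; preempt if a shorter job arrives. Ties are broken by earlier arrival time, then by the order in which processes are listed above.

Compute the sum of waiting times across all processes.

58

Gantt: | P4 0-3 | P2 3-9 | P1 9-18 | P0 18-28 | P3 28-39 |
Completion: P0=28  P1=18  P2=9  P3=39  P4=3
Waiting = turnaround − burst: P0=18, P1=9, P2=3, P3=28, P4=0
Total waiting = 18 + 9 + 3 + 28 + 0 = 58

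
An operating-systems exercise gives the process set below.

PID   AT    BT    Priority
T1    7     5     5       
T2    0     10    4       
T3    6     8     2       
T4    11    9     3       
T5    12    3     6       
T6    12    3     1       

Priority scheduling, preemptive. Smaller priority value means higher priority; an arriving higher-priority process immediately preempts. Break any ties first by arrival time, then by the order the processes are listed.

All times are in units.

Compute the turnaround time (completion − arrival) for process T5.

Timeline: | T2 0-6 | T3 6-12 | T6 12-15 | T3 15-17 | T4 17-26 | T2 26-30 | T1 30-35 | T5 35-38 |
Completion: T1=35  T2=30  T3=17  T4=26  T5=38  T6=15
Turnaround (C−A): T1=28  T2=30  T3=11  T4=15  T5=26  T6=3
Turnaround(T5) = completion − arrival = 38 − 12 = 26

26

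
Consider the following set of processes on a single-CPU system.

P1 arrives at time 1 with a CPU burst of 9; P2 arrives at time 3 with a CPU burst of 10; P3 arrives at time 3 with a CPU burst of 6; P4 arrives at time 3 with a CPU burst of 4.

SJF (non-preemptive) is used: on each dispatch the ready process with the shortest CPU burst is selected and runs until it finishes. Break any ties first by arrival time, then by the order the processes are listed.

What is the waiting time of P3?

11

Gantt: | idle 0-1 | P1 1-10 | P4 10-14 | P3 14-20 | P2 20-30 |
Completion: P1=10  P2=30  P3=20  P4=14
Turnaround (C−A): P1=9  P2=27  P3=17  P4=11
Waiting(P3) = turnaround − burst = 17 − 6 = 11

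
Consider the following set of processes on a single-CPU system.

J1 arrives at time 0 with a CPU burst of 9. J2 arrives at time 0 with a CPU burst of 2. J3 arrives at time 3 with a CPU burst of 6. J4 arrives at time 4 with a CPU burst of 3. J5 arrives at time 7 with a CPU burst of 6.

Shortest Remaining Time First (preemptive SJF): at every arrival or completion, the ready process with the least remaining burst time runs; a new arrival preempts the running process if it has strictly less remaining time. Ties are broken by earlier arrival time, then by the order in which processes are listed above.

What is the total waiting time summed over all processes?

25

Gantt: | J2 0-2 | J1 2-3 | J3 3-4 | J4 4-7 | J3 7-12 | J5 12-18 | J1 18-26 |
Completion: J1=26  J2=2  J3=12  J4=7  J5=18
Waiting = turnaround − burst: J1=17, J2=0, J3=3, J4=0, J5=5
Total waiting = 17 + 0 + 3 + 0 + 5 = 25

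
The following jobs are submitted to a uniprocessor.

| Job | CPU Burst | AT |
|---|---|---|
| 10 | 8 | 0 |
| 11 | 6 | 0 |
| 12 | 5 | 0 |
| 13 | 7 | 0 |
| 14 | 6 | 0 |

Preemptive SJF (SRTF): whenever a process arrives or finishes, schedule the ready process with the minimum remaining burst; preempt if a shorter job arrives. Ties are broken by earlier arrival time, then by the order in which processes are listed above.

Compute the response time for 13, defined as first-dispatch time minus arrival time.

Gantt: | 12 0-5 | 11 5-11 | 14 11-17 | 13 17-24 | 10 24-32 |
Completion: 10=32  11=11  12=5  13=24  14=17
Response(13) = first start − arrival = 17 − 0 = 17

17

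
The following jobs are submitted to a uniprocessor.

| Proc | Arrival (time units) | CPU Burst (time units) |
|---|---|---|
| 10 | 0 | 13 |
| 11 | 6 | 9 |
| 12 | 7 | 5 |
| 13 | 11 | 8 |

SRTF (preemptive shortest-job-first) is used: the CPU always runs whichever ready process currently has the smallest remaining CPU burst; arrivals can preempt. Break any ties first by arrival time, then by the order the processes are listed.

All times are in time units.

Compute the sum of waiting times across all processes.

32

Timeline: | 10 0-7 | 12 7-12 | 10 12-18 | 13 18-26 | 11 26-35 |
Completion: 10=18  11=35  12=12  13=26
Waiting = turnaround − burst: 10=5, 11=20, 12=0, 13=7
Total waiting = 5 + 20 + 0 + 7 = 32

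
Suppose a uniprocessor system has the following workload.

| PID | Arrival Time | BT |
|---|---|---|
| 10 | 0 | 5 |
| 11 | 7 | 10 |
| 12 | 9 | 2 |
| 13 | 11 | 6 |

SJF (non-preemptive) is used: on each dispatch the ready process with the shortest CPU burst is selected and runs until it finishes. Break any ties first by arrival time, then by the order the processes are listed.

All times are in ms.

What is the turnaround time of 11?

10

Schedule: | 10 0-5 | idle 5-7 | 11 7-17 | 12 17-19 | 13 19-25 |
Completion: 10=5  11=17  12=19  13=25
Turnaround(11) = completion − arrival = 17 − 7 = 10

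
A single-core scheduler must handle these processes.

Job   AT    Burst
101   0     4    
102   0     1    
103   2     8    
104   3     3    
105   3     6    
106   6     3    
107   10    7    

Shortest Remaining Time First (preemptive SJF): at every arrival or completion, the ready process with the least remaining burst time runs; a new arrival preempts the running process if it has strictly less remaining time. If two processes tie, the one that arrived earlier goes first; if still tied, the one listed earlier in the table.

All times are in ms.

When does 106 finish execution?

Gantt: | 102 0-1 | 101 1-5 | 104 5-8 | 106 8-11 | 105 11-17 | 107 17-24 | 103 24-32 |
Completion: 101=5  102=1  103=32  104=8  105=17  106=11  107=24
Turnaround (C−A): 101=5  102=1  103=30  104=5  105=14  106=5  107=14

11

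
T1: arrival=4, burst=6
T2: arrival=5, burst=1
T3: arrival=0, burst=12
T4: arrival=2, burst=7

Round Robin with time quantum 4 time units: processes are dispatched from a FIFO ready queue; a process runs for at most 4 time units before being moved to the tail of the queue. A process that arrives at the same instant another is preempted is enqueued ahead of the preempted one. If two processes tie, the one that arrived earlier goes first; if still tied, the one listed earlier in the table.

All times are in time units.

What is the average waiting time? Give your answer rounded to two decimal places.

Gantt: | T3 0-4 | T4 4-8 | T1 8-12 | T3 12-16 | T2 16-17 | T4 17-20 | T1 20-22 | T3 22-26 |
Completion: T1=22  T2=17  T3=26  T4=20
Waiting times: T1=12, T2=11, T3=14, T4=11
Average waiting = (12+11+14+11) / 4 = 48/4 = 12.00

12.00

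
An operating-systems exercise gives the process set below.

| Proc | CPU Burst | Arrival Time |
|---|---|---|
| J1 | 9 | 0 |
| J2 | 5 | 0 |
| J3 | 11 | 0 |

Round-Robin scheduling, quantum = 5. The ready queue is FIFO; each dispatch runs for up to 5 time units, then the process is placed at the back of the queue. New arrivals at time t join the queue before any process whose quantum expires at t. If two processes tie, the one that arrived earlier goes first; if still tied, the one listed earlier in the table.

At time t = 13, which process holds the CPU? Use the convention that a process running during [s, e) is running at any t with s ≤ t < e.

Gantt: | J1 0-5 | J2 5-10 | J3 10-15 | J1 15-19 | J3 19-25 |
Completion: J1=19  J2=10  J3=25
Turnaround (C−A): J1=19  J2=10  J3=25

J3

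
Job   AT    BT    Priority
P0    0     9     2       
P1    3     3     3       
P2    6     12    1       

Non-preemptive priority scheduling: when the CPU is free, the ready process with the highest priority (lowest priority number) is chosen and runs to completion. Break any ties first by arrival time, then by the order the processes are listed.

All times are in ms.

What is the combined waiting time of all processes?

21

Timeline: | P0 0-9 | P2 9-21 | P1 21-24 |
Completion: P0=9  P1=24  P2=21
Turnaround (C−A): P0=9  P1=21  P2=15
Waiting = turnaround − burst: P0=0, P1=18, P2=3
Total waiting = 0 + 18 + 3 = 21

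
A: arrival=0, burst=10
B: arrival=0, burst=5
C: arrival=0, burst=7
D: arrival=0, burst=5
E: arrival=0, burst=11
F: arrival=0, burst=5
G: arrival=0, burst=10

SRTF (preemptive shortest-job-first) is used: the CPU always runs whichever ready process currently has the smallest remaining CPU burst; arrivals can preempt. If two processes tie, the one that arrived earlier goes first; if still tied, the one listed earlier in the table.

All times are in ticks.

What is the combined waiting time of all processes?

126

Timeline: | B 0-5 | D 5-10 | F 10-15 | C 15-22 | A 22-32 | G 32-42 | E 42-53 |
Completion: A=32  B=5  C=22  D=10  E=53  F=15  G=42
Waiting = turnaround − burst: A=22, B=0, C=15, D=5, E=42, F=10, G=32
Total waiting = 22 + 0 + 15 + 5 + 42 + 10 + 32 = 126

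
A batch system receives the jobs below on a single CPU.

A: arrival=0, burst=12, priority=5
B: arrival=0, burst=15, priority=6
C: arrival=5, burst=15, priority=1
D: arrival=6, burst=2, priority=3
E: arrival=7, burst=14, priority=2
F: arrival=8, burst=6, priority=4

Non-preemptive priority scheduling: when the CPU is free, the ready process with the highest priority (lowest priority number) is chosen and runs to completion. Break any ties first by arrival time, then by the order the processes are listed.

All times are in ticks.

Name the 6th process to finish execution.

Gantt: | A 0-12 | C 12-27 | E 27-41 | D 41-43 | F 43-49 | B 49-64 |
Completion: A=12  B=64  C=27  D=43  E=41  F=49
Finish order: A → C → E → D → F → B

B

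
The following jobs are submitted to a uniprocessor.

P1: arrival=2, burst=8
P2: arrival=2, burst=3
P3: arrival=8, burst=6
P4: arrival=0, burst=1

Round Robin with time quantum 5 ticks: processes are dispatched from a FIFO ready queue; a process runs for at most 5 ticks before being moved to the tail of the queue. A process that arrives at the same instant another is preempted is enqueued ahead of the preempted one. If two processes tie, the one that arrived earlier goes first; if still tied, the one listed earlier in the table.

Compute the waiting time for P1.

3

Gantt: | P4 0-1 | idle 1-2 | P1 2-7 | P2 7-10 | P1 10-13 | P3 13-19 |
Completion: P1=13  P2=10  P3=19  P4=1
Turnaround (C−A): P1=11  P2=8  P3=11  P4=1
Waiting(P1) = turnaround − burst = 11 − 8 = 3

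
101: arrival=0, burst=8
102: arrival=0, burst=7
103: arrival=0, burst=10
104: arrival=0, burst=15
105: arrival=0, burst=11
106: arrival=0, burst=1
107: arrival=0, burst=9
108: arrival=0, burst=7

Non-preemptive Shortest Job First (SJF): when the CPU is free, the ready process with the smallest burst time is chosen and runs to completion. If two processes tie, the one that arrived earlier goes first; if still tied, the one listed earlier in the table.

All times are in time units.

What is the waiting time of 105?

42

Schedule: | 106 0-1 | 102 1-8 | 108 8-15 | 101 15-23 | 107 23-32 | 103 32-42 | 105 42-53 | 104 53-68 |
Completion: 101=23  102=8  103=42  104=68  105=53  106=1  107=32  108=15
Turnaround (C−A): 101=23  102=8  103=42  104=68  105=53  106=1  107=32  108=15
Waiting(105) = turnaround − burst = 53 − 11 = 42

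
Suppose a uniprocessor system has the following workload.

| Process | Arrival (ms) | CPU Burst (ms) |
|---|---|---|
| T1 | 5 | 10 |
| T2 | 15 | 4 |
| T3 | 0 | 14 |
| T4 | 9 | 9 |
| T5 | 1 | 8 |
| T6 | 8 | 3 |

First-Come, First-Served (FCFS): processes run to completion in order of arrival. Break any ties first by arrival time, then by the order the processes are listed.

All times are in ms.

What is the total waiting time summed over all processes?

Timeline: | T3 0-14 | T5 14-22 | T1 22-32 | T6 32-35 | T4 35-44 | T2 44-48 |
Completion: T1=32  T2=48  T3=14  T4=44  T5=22  T6=35
Waiting = turnaround − burst: T1=17, T2=29, T3=0, T4=26, T5=13, T6=24
Total waiting = 17 + 29 + 0 + 26 + 13 + 24 = 109

109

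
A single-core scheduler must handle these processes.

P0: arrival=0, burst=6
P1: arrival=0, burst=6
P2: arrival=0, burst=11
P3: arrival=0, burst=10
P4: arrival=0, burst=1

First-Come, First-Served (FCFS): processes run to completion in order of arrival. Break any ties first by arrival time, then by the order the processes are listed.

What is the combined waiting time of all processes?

74

Schedule: | P0 0-6 | P1 6-12 | P2 12-23 | P3 23-33 | P4 33-34 |
Completion: P0=6  P1=12  P2=23  P3=33  P4=34
Turnaround (C−A): P0=6  P1=12  P2=23  P3=33  P4=34
Waiting = turnaround − burst: P0=0, P1=6, P2=12, P3=23, P4=33
Total waiting = 0 + 6 + 12 + 23 + 33 = 74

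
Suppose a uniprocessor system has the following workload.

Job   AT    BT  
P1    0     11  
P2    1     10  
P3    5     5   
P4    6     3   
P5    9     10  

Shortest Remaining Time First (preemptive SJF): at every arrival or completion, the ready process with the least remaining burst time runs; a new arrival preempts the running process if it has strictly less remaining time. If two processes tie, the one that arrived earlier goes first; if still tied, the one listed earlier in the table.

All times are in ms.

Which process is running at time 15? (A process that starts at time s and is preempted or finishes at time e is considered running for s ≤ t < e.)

P1

Schedule: | P1 0-5 | P3 5-6 | P4 6-9 | P3 9-13 | P1 13-19 | P2 19-29 | P5 29-39 |
Completion: P1=19  P2=29  P3=13  P4=9  P5=39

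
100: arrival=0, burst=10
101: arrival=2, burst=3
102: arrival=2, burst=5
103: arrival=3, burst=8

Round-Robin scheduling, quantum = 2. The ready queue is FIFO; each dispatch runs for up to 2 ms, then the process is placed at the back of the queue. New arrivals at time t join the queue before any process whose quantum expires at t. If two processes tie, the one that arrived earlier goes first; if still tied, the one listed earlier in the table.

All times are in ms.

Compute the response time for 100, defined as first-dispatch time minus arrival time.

Timeline: | 100 0-2 | 101 2-4 | 102 4-6 | 100 6-8 | 103 8-10 | 101 10-11 | 102 11-13 | 100 13-15 | 103 15-17 | 102 17-18 | 100 18-20 | 103 20-22 | 100 22-24 | 103 24-26 |
Completion: 100=24  101=11  102=18  103=26
Turnaround (C−A): 100=24  101=9  102=16  103=23
Response(100) = first start − arrival = 0 − 0 = 0

0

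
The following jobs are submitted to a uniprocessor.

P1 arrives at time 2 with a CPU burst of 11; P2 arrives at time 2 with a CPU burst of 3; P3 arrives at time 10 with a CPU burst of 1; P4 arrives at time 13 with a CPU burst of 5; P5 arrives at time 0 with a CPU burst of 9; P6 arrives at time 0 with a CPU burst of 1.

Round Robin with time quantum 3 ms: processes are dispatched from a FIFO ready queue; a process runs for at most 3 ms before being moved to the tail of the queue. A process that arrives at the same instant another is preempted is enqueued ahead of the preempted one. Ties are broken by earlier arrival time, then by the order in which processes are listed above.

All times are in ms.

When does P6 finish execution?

4

Schedule: | P5 0-3 | P6 3-4 | P1 4-7 | P2 7-10 | P5 10-13 | P1 13-16 | P3 16-17 | P4 17-20 | P5 20-23 | P1 23-26 | P4 26-28 | P1 28-30 |
Completion: P1=30  P2=10  P3=17  P4=28  P5=23  P6=4
Turnaround (C−A): P1=28  P2=8  P3=7  P4=15  P5=23  P6=4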